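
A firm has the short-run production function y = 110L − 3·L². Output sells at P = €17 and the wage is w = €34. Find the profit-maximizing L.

The marginal product of L is MP_L = 110 − 6L.
A price-taking firm hires until the value of the marginal product equals the wage: P·MP_L = w, so 17·(110 − 6L) = 34.
Then 110 − 6L = 2, giving L = 18.

L* = 18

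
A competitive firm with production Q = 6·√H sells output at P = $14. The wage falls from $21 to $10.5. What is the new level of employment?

From P·MP_H = w with MP_H = 3·H^(-1/2), the labor demand is H(w) = (42/w)^(2).
At w = 21: H = 4. At w = 10.5: H = 16.

H* = 16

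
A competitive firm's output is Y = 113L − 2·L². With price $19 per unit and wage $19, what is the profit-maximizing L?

L* = 28

The marginal product of L is MP_L = 113 − 4L.
A price-taking firm hires until the value of the marginal product equals the wage: P·MP_L = w, so 19·(113 − 4L) = 19.
Then 113 − 4L = 1, giving L = 28.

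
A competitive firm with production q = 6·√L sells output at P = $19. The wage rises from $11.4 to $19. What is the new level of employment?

From P·MP_L = w with MP_L = 3·L^(-1/2), the labor demand is L(w) = (57/w)^(2).
At w = 11.4: L = 25. At w = 19: L = 9.

L* = 9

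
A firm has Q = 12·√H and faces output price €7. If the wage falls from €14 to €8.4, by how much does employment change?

From P·MP_H = w with MP_H = 6·H^(-1/2), the labor demand is H(w) = (42/w)^(2).
At w = 14: H = 9. At w = 8.4: H = 25.
ΔH = 25 − 9 = 16.

ΔH = 16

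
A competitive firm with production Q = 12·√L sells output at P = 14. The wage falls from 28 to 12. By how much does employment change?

ΔL = 40

From P·MP_L = w with MP_L = 6·L^(-1/2), the labor demand is L(w) = (84/w)^(2).
At w = 28: L = 9. At w = 12: L = 49.
ΔL = 49 − 9 = 40.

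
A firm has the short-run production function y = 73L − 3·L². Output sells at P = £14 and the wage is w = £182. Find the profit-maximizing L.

L* = 10

The marginal product of L is MP_L = 73 − 6L.
A price-taking firm hires until the value of the marginal product equals the wage: P·MP_L = w, so 14·(73 − 6L) = 182.
Then 73 − 6L = 13, giving L = 10.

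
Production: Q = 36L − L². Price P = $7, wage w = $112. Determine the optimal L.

The marginal product of L is MP_L = 36 − 2L.
A price-taking firm hires until the value of the marginal product equals the wage: P·MP_L = w, so 7·(36 − 2L) = 112.
Then 36 − 2L = 16, giving L = 10.

L* = 10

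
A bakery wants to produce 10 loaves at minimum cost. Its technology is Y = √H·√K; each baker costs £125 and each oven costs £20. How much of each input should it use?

Cost minimization requires the marginal rate of technical substitution to equal the input-price ratio: MP_H/MP_K = w/r.
Here MP_H/MP_K = (1/2)·(K/H)/(1/2) = (K/H). Setting this equal to 125/20 = 6.25 gives K = 6.25H.
Substituting into Y = 10: H^(1/2)·(6.25H)^(1/2) = 10.
Solving, H = 4 and K = 25.

H* = 4, K* = 25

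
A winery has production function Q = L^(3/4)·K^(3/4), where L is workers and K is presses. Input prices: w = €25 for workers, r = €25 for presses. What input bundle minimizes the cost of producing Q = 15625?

L* = 625, K* = 625

Cost minimization requires the marginal rate of technical substitution to equal the input-price ratio: MP_L/MP_K = w/r.
Here MP_L/MP_K = (3/4)·(K/L)/(3/4) = (K/L). Setting this equal to 25/25 = 1 gives K = L.
Substituting into Q = 15625: L^(3/4)·(L)^(3/4) = 15625.
Solving, L = 625 and K = 625.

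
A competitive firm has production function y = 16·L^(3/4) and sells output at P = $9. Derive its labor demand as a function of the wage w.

L(w) = (108/w)^(4)

MP_L = (3/4)·16·L^(-1/4) = 12·L^(-1/4).
Setting P·MP_L = w: 108·L^(-1/4) = w.
Solving for L: L^(-1/4) = w/108, so L = (108/w)^(4).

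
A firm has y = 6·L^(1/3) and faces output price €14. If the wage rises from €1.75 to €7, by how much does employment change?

From P·MP_L = w with MP_L = 2·L^(-2/3), the labor demand is L(w) = (28/w)^(3/2).
At w = 1.75: L = 64. At w = 7: L = 8.
ΔL = 8 − 64 = -56.

ΔL = -56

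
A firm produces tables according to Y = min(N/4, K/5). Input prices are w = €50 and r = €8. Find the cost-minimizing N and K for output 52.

N* = 208, K* = 260

With a fixed-proportions technology, the cost-minimizing bundle uses no slack in either input: N/4 = K/5 = Y.
So N = 4·52 = 208 and K = 5·52 = 260.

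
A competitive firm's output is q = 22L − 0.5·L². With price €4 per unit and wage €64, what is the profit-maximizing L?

The marginal product of L is MP_L = 22 − L.
A price-taking firm hires until the value of the marginal product equals the wage: P·MP_L = w, so 4·(22 − L) = 64.
Then 22 − L = 16, giving L = 6.

L* = 6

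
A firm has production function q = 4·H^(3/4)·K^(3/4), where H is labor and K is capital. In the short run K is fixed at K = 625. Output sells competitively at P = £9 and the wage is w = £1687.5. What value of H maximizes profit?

H* = 16

With K = 625, MP_H = (3/4)·4·H^(-1/4)·625^(3/4) = 375·H^(-1/4).
Profit maximization for a price taker requires P·MP_H = w: 9·375·H^(-1/4) = 1687.5.
So H^(-1/4) = 0.5, which gives H = 16.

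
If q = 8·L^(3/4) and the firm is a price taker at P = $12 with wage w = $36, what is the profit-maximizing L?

MP_L = (3/4)·8·L^(-1/4) = 6·L^(-1/4).
Profit maximization for a price taker requires P·MP_L = w: 12·6·L^(-1/4) = 36.
So L^(-1/4) = 0.5, which gives L = 16.

L* = 16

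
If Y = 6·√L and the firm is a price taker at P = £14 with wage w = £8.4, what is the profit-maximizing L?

MP_L = (1/2)·6·L^(-1/2) = 3·L^(-1/2).
Profit maximization for a price taker requires P·MP_L = w: 14·3·L^(-1/2) = 8.4.
So L^(-1/2) = 0.2, which gives L = 25.

L* = 25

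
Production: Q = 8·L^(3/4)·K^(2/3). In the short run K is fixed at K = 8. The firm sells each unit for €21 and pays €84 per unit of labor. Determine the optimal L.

L* = 1296

With K = 8, MP_L = (3/4)·8·L^(-1/4)·8^(2/3) = 24·L^(-1/4).
Profit maximization for a price taker requires P·MP_L = w: 21·24·L^(-1/4) = 84.
So L^(-1/4) = 1/6, which gives L = 1296.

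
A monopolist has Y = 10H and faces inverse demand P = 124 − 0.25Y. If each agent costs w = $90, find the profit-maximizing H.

H* = 23

Marginal revenue from the inverse demand is MR = 124 − 0.5Y.
The marginal product is MP_H = 10.
A monopolist hires until marginal revenue product equals the wage: MR·MP_H = w.
(124 − 5H)·10 = 90, so H = 23.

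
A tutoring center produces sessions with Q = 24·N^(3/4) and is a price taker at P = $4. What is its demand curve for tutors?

MP_N = (3/4)·24·N^(-1/4) = 18·N^(-1/4).
Setting P·MP_N = w: 72·N^(-1/4) = w.
Solving for N: N^(-1/4) = w/72, so N = (72/w)^(4).

N(w) = (72/w)^(4)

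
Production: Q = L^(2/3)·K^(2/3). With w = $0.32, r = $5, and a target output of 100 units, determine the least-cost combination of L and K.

Cost minimization requires the marginal rate of technical substitution to equal the input-price ratio: MP_L/MP_K = w/r.
Here MP_L/MP_K = (2/3)·(K/L)/(2/3) = (K/L). Setting this equal to 0.32/5 = 0.064 gives K = 0.064L.
Substituting into Q = 100: L^(2/3)·(0.064L)^(2/3) = 100.
Solving, L = 125 and K = 8.

L* = 125, K* = 8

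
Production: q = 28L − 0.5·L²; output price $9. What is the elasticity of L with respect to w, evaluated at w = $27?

ε = -0.12

From P·MP_L = w with MP_L = 28 − L, labor demand is L(w) = 28 − w/9.
dL/dw = −1/(9) = -1/9.
At w = 27, L = 25, so ε = (dL/dw)·(w/L) = (-1/9)·(27/25) = -0.12.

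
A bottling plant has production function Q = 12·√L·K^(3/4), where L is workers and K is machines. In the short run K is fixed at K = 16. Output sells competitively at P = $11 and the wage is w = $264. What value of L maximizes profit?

L* = 4

With K = 16, MP_L = (1/2)·12·L^(-1/2)·16^(3/4) = 48·L^(-1/2).
Profit maximization for a price taker requires P·MP_L = w: 11·48·L^(-1/2) = 264.
So L^(-1/2) = 0.5, which gives L = 4.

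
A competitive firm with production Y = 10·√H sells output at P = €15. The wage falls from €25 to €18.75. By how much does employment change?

ΔH = 7

From P·MP_H = w with MP_H = 5·H^(-1/2), the labor demand is H(w) = (75/w)^(2).
At w = 25: H = 9. At w = 18.75: H = 16.
ΔH = 16 − 9 = 7.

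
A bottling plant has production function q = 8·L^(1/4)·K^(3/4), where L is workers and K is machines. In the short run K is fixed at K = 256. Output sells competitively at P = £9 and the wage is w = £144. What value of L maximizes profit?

With K = 256, MP_L = (1/4)·8·L^(-3/4)·256^(3/4) = 128·L^(-3/4).
Profit maximization for a price taker requires P·MP_L = w: 9·128·L^(-3/4) = 144.
So L^(-3/4) = 0.125, which gives L = 16.

L* = 16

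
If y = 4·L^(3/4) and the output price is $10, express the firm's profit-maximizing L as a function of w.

L(w) = 810000/w^(4)

MP_L = (3/4)·4·L^(-1/4) = 3·L^(-1/4).
Setting P·MP_L = w: 30·L^(-1/4) = w.
Solving for L: L^(-1/4) = w/30, so L = (30/w)^(4).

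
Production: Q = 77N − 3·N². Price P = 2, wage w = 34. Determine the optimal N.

The marginal product of N is MP_N = 77 − 6N.
A price-taking firm hires until the value of the marginal product equals the wage: P·MP_N = w, so 2·(77 − 6N) = 34.
Then 77 − 6N = 17, giving N = 10.

N* = 10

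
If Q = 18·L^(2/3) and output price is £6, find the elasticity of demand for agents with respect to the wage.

MP_L = (2/3)·18·L^(-1/3), so P·MP_L = w gives 72·L^(-1/3) = w.
Solving, L(w) = (72/w)^(3). This is a constant-elasticity form: L ∝ w^(−3), so ε = −3.

ε = -3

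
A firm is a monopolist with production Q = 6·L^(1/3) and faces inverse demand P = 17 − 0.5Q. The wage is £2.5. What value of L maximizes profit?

L* = 8

Marginal revenue from the inverse demand is MR = 17 − Q.
The marginal product is MP_L = 2·L^(-2/3).
A monopolist hires until marginal revenue product equals the wage: MR·MP_L = w.
At L, Q = 6·L^(1/3). Substituting and solving: (17 − 6·L^(1/3))·2·L^(-2/3) = 2.5 gives L = 8.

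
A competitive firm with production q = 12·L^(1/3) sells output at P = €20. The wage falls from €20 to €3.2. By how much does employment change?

From P·MP_L = w with MP_L = 4·L^(-2/3), the labor demand is L(w) = (80/w)^(3/2).
At w = 20: L = 8. At w = 3.2: L = 125.
ΔL = 125 − 8 = 117.

ΔL = 117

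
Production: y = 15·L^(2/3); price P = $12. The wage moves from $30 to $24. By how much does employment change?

ΔL = 61

From P·MP_L = w with MP_L = 10·L^(-1/3), the labor demand is L(w) = (120/w)^(3).
At w = 30: L = 64. At w = 24: L = 125.
ΔL = 125 − 64 = 61.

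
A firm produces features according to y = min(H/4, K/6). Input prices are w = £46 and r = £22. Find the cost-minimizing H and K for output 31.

H* = 124, K* = 186

With a fixed-proportions technology, the cost-minimizing bundle uses no slack in either input: H/4 = K/6 = y.
So H = 4·31 = 124 and K = 6·31 = 186.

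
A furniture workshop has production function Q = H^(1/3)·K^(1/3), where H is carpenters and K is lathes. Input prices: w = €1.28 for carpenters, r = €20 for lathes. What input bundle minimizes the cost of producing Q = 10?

H* = 125, K* = 8

Cost minimization requires the marginal rate of technical substitution to equal the input-price ratio: MP_H/MP_K = w/r.
Here MP_H/MP_K = (1/3)·(K/H)/(1/3) = (K/H). Setting this equal to 1.28/20 = 0.064 gives K = 0.064H.
Substituting into Q = 10: H^(1/3)·(0.064H)^(1/3) = 10.
Solving, H = 125 and K = 8.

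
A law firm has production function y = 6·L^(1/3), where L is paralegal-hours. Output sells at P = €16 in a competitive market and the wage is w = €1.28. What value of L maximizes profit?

MP_L = (1/3)·6·L^(-2/3) = 2·L^(-2/3).
Profit maximization for a price taker requires P·MP_L = w: 16·2·L^(-2/3) = 1.28.
So L^(-2/3) = 0.04, which gives L = 125.

L* = 125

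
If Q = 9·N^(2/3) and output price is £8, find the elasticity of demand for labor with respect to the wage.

MP_N = (2/3)·9·N^(-1/3), so P·MP_N = w gives 48·N^(-1/3) = w.
Solving, N(w) = (48/w)^(3). This is a constant-elasticity form: N ∝ w^(−3), so ε = −3.

ε = -3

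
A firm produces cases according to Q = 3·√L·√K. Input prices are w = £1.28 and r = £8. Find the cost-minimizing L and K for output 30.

L* = 25, K* = 4

Cost minimization requires the marginal rate of technical substitution to equal the input-price ratio: MP_L/MP_K = w/r.
Here MP_L/MP_K = (1/2)·(K/L)/(1/2) = (K/L). Setting this equal to 1.28/8 = 0.16 gives K = 0.16L.
Substituting into Q = 30: 3·L^(1/2)·(0.16L)^(1/2) = 30.
Solving, L = 25 and K = 4.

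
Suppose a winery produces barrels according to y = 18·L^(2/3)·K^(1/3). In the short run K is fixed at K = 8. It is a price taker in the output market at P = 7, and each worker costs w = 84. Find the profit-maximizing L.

With K = 8, MP_L = (2/3)·18·L^(-1/3)·8^(1/3) = 24·L^(-1/3).
Profit maximization for a price taker requires P·MP_L = w: 7·24·L^(-1/3) = 84.
So L^(-1/3) = 0.5, which gives L = 8.

L* = 8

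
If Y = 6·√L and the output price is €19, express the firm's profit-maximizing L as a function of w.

MP_L = (1/2)·6·L^(-1/2) = 3·L^(-1/2).
Setting P·MP_L = w: 57·L^(-1/2) = w.
Solving for L: L^(-1/2) = w/57, so L = (57/w)^(2).

L(w) = 3249/w²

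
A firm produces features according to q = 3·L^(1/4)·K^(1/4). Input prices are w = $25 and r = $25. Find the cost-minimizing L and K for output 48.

L* = 256, K* = 256

Cost minimization requires the marginal rate of technical substitution to equal the input-price ratio: MP_L/MP_K = w/r.
Here MP_L/MP_K = (1/4)·(K/L)/(1/4) = (K/L). Setting this equal to 25/25 = 1 gives K = L.
Substituting into q = 48: 3·L^(1/4)·(L)^(1/4) = 48.
Solving, L = 256 and K = 256.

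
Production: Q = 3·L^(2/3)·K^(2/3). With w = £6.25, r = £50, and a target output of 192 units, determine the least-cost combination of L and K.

Cost minimization requires the marginal rate of technical substitution to equal the input-price ratio: MP_L/MP_K = w/r.
Here MP_L/MP_K = (2/3)·(K/L)/(2/3) = (K/L). Setting this equal to 6.25/50 = 0.125 gives K = 0.125L.
Substituting into Q = 192: 3·L^(2/3)·(0.125L)^(2/3) = 192.
Solving, L = 64 and K = 8.

L* = 64, K* = 8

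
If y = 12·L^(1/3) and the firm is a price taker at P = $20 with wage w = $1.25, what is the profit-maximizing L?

L* = 512

MP_L = (1/3)·12·L^(-2/3) = 4·L^(-2/3).
Profit maximization for a price taker requires P·MP_L = w: 20·4·L^(-2/3) = 1.25.
So L^(-2/3) = 0.015625, which gives L = 512.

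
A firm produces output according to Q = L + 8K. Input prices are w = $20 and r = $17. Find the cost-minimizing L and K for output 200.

The inputs are perfect substitutes, so the firm uses whichever has the lower cost per unit of output.
Cost per unit of output via L is 20; via K it is 2.125. K is cheaper.
Producing Q = 200 with K alone: L = 0, K = 25.

L* = 0, K* = 25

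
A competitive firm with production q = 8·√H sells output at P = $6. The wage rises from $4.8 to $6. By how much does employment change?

ΔH = -9

From P·MP_H = w with MP_H = 4·H^(-1/2), the labor demand is H(w) = (24/w)^(2).
At w = 4.8: H = 25. At w = 6: H = 16.
ΔH = 16 − 25 = -9.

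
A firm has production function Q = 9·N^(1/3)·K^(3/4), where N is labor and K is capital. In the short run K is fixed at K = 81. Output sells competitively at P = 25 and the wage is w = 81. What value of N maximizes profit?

With K = 81, MP_N = (1/3)·9·N^(-2/3)·81^(3/4) = 81·N^(-2/3).
Profit maximization for a price taker requires P·MP_N = w: 25·81·N^(-2/3) = 81.
So N^(-2/3) = 0.04, which gives N = 125.

N* = 125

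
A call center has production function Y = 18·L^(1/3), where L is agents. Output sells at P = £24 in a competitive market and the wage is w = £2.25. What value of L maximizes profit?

MP_L = (1/3)·18·L^(-2/3) = 6·L^(-2/3).
Profit maximization for a price taker requires P·MP_L = w: 24·6·L^(-2/3) = 2.25.
So L^(-2/3) = 0.015625, which gives L = 512.

L* = 512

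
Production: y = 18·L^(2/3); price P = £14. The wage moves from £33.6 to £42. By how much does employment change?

ΔL = -61

From P·MP_L = w with MP_L = 12·L^(-1/3), the labor demand is L(w) = (168/w)^(3).
At w = 33.6: L = 125. At w = 42: L = 64.
ΔL = 64 − 125 = -61.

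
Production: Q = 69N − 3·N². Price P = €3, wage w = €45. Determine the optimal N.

The marginal product of N is MP_N = 69 − 6N.
A price-taking firm hires until the value of the marginal product equals the wage: P·MP_N = w, so 3·(69 − 6N) = 45.
Then 69 − 6N = 15, giving N = 9.

N* = 9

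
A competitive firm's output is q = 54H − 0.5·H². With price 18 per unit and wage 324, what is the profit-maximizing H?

The marginal product of H is MP_H = 54 − H.
A price-taking firm hires until the value of the marginal product equals the wage: P·MP_H = w, so 18·(54 − H) = 324.
Then 54 − H = 18, giving H = 36.

H* = 36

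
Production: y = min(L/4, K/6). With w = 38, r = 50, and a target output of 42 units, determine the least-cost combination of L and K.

L* = 168, K* = 252

With a fixed-proportions technology, the cost-minimizing bundle uses no slack in either input: L/4 = K/6 = y.
So L = 4·42 = 168 and K = 6·42 = 252.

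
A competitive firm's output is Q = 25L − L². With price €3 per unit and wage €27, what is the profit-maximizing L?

L* = 8

The marginal product of L is MP_L = 25 − 2L.
A price-taking firm hires until the value of the marginal product equals the wage: P·MP_L = w, so 3·(25 − 2L) = 27.
Then 25 − 2L = 9, giving L = 8.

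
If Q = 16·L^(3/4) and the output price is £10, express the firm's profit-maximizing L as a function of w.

L(w) = (120/w)^(4)

MP_L = (3/4)·16·L^(-1/4) = 12·L^(-1/4).
Setting P·MP_L = w: 120·L^(-1/4) = w.
Solving for L: L^(-1/4) = w/120, so L = (120/w)^(4).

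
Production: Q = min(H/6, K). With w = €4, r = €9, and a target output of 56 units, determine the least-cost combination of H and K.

With a fixed-proportions technology, the cost-minimizing bundle uses no slack in either input: H/6 = K = Q.
So H = 6·56 = 336 and K = 56.

H* = 336, K* = 56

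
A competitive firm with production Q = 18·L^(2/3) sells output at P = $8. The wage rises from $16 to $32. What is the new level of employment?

From P·MP_L = w with MP_L = 12·L^(-1/3), the labor demand is L(w) = (96/w)^(3).
At w = 16: L = 216. At w = 32: L = 27.

L* = 27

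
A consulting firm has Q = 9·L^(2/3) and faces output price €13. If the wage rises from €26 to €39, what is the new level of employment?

From P·MP_L = w with MP_L = 6·L^(-1/3), the labor demand is L(w) = (78/w)^(3).
At w = 26: L = 27. At w = 39: L = 8.

L* = 8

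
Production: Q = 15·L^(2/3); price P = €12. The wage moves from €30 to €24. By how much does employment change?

From P·MP_L = w with MP_L = 10·L^(-1/3), the labor demand is L(w) = (120/w)^(3).
At w = 30: L = 64. At w = 24: L = 125.
ΔL = 125 − 64 = 61.

ΔL = 61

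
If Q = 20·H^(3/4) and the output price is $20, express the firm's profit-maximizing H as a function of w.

MP_H = (3/4)·20·H^(-1/4) = 15·H^(-1/4).
Setting P·MP_H = w: 300·H^(-1/4) = w.
Solving for H: H^(-1/4) = w/300, so H = (300/w)^(4).

H(w) = (300/w)^(4)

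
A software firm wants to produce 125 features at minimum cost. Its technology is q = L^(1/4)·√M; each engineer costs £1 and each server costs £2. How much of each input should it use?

Cost minimization requires the marginal rate of technical substitution to equal the input-price ratio: MP_L/MP_M = w/r.
Here MP_L/MP_M = (1/4)·(M/L)/(1/2) = 0.5·(M/L). Setting this equal to 1/2 = 0.5 gives M = L.
Substituting into q = 125: L^(1/4)·(L)^(1/2) = 125.
Solving, L = 625 and M = 625.

L* = 625, M* = 625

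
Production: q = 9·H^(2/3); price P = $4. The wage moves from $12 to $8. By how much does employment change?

ΔH = 19

From P·MP_H = w with MP_H = 6·H^(-1/3), the labor demand is H(w) = (24/w)^(3).
At w = 12: H = 8. At w = 8: H = 27.
ΔH = 27 − 8 = 19.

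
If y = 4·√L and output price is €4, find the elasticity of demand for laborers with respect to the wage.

MP_L = (1/2)·4·L^(-1/2), so P·MP_L = w gives 8·L^(-1/2) = w.
Solving, L(w) = (8/w)^(2). This is a constant-elasticity form: L ∝ w^(−2), so ε = −2.

ε = -2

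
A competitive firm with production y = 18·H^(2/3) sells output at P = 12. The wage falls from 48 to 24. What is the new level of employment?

H* = 216

From P·MP_H = w with MP_H = 12·H^(-1/3), the labor demand is H(w) = (144/w)^(3).
At w = 48: H = 27. At w = 24: H = 216.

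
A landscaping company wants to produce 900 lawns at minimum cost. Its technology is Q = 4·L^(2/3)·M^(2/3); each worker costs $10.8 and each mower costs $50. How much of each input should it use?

L* = 125, M* = 27

Cost minimization requires the marginal rate of technical substitution to equal the input-price ratio: MP_L/MP_M = w/r.
Here MP_L/MP_M = (2/3)·(M/L)/(2/3) = (M/L). Setting this equal to 10.8/50 = 0.216 gives M = 0.216L.
Substituting into Q = 900: 4·L^(2/3)·(0.216L)^(2/3) = 900.
Solving, L = 125 and M = 27.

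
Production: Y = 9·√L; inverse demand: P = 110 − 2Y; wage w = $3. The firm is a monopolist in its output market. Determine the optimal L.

L* = 9

Marginal revenue from the inverse demand is MR = 110 − 4Y.
The marginal product is MP_L = 4.5·L^(-1/2).
A monopolist hires until marginal revenue product equals the wage: MR·MP_L = w.
At L, Y = 9·√L. Substituting and solving: (110 − 36·√L)·4.5·L^(-1/2) = 3 gives L = 9.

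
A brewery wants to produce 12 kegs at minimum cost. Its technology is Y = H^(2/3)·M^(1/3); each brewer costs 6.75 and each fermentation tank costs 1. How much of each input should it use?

H* = 8, M* = 27

Cost minimization requires the marginal rate of technical substitution to equal the input-price ratio: MP_H/MP_M = w/r.
Here MP_H/MP_M = (2/3)·(M/H)/(1/3) = 2·(M/H). Setting this equal to 6.75/1 = 6.75 gives M = 3.375H.
Substituting into Y = 12: H^(2/3)·(3.375H)^(1/3) = 12.
Solving, H = 8 and M = 27.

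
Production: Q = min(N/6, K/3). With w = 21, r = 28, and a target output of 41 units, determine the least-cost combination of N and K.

With a fixed-proportions technology, the cost-minimizing bundle uses no slack in either input: N/6 = K/3 = Q.
So N = 6·41 = 246 and K = 3·41 = 123.

N* = 246, K* = 123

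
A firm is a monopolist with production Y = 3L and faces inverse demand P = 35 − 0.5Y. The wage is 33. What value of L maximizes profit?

L* = 8

Marginal revenue from the inverse demand is MR = 35 − Y.
The marginal product is MP_L = 3.
A monopolist hires until marginal revenue product equals the wage: MR·MP_L = w.
(35 − 3L)·3 = 33, so L = 8.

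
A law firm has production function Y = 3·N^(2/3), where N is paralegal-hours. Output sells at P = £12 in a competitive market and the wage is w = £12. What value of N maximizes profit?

N* = 8

MP_N = (2/3)·3·N^(-1/3) = 2·N^(-1/3).
Profit maximization for a price taker requires P·MP_N = w: 12·2·N^(-1/3) = 12.
So N^(-1/3) = 0.5, which gives N = 8.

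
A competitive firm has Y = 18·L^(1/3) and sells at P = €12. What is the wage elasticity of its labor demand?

MP_L = (1/3)·18·L^(-2/3), so P·MP_L = w gives 72·L^(-2/3) = w.
Solving, L(w) = (72/w)^(3/2). This is a constant-elasticity form: L ∝ w^(−3/2), so ε = −3/2.

ε = -1.5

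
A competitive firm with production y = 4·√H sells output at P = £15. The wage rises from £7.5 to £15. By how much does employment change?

From P·MP_H = w with MP_H = 2·H^(-1/2), the labor demand is H(w) = (30/w)^(2).
At w = 7.5: H = 16. At w = 15: H = 4.
ΔH = 4 − 16 = -12.

ΔH = -12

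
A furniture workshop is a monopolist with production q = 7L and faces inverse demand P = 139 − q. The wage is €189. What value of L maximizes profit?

L* = 8

Marginal revenue from the inverse demand is MR = 139 − 2q.
The marginal product is MP_L = 7.
A monopolist hires until marginal revenue product equals the wage: MR·MP_L = w.
(139 − 14L)·7 = 189, so L = 8.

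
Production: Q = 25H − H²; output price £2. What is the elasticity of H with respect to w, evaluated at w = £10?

ε = -0.25

From P·MP_H = w with MP_H = 25 − 2H, labor demand is H(w) = (25 − w/2)/2.
dH/dw = −1/(4) = -0.25.
At w = 10, H = 10, so ε = (dH/dw)·(w/H) = (-0.25)·(10/10) = -0.25.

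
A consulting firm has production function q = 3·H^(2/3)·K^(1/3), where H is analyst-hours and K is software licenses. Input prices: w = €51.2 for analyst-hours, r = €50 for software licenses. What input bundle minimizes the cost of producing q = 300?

Cost minimization requires the marginal rate of technical substitution to equal the input-price ratio: MP_H/MP_K = w/r.
Here MP_H/MP_K = (2/3)·(K/H)/(1/3) = 2·(K/H). Setting this equal to 51.2/50 = 1.024 gives K = 0.512H.
Substituting into q = 300: 3·H^(2/3)·(0.512H)^(1/3) = 300.
Solving, H = 125 and K = 64.

H* = 125, K* = 64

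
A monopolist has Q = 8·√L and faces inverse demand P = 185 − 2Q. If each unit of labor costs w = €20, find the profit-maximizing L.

L* = 25

Marginal revenue from the inverse demand is MR = 185 − 4Q.
The marginal product is MP_L = 4·L^(-1/2).
A monopolist hires until marginal revenue product equals the wage: MR·MP_L = w.
At L, Q = 8·√L. Substituting and solving: (185 − 32·√L)·4·L^(-1/2) = 20 gives L = 25.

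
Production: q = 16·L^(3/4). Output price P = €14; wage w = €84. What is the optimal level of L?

MP_L = (3/4)·16·L^(-1/4) = 12·L^(-1/4).
Profit maximization for a price taker requires P·MP_L = w: 14·12·L^(-1/4) = 84.
So L^(-1/4) = 0.5, which gives L = 16.

L* = 16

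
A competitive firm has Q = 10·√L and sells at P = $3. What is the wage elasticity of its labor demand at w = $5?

ε = -2

MP_L = (1/2)·10·L^(-1/2), so P·MP_L = w gives 15·L^(-1/2) = w.
Solving, L(w) = (15/w)^(2). This is a constant-elasticity form: L ∝ w^(−2), so ε = −2.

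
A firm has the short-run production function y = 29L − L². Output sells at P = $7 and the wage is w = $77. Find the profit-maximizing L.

L* = 9

The marginal product of L is MP_L = 29 − 2L.
A price-taking firm hires until the value of the marginal product equals the wage: P·MP_L = w, so 7·(29 − 2L) = 77.
Then 29 − 2L = 11, giving L = 9.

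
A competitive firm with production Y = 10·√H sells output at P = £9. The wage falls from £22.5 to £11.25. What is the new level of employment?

H* = 16

From P·MP_H = w with MP_H = 5·H^(-1/2), the labor demand is H(w) = (45/w)^(2).
At w = 22.5: H = 4. At w = 11.25: H = 16.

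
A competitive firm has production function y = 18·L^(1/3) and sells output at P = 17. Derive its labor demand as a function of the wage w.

MP_L = (1/3)·18·L^(-2/3) = 6·L^(-2/3).
Setting P·MP_L = w: 102·L^(-2/3) = w.
Solving for L: L^(-2/3) = w/102, so L = (102/w)^(3/2).

L(w) = (102/w)^(3/2)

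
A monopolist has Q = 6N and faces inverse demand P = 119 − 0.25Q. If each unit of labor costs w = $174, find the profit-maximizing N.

Marginal revenue from the inverse demand is MR = 119 − 0.5Q.
The marginal product is MP_N = 6.
A monopolist hires until marginal revenue product equals the wage: MR·MP_N = w.
(119 − 3N)·6 = 174, so N = 30.

N* = 30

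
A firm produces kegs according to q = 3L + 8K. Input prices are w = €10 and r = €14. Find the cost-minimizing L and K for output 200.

L* = 0, K* = 25

The inputs are perfect substitutes, so the firm uses whichever has the lower cost per unit of output.
Cost per unit of output via L is w/3 = 10/3; via K it is r/8 = 1.75. K is cheaper.
Producing q = 200 with K alone: L = 0, K = 25.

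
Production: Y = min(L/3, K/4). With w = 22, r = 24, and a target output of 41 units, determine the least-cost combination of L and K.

With a fixed-proportions technology, the cost-minimizing bundle uses no slack in either input: L/3 = K/4 = Y.
So L = 3·41 = 123 and K = 4·41 = 164.

L* = 123, K* = 164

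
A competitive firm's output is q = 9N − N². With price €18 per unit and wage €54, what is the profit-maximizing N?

The marginal product of N is MP_N = 9 − 2N.
A price-taking firm hires until the value of the marginal product equals the wage: P·MP_N = w, so 18·(9 − 2N) = 54.
Then 9 − 2N = 3, giving N = 3.

N* = 3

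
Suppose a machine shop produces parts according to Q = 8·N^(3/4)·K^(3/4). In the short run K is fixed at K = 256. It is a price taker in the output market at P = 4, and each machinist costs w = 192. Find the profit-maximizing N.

N* = 4096

With K = 256, MP_N = (3/4)·8·N^(-1/4)·256^(3/4) = 384·N^(-1/4).
Profit maximization for a price taker requires P·MP_N = w: 4·384·N^(-1/4) = 192.
So N^(-1/4) = 0.125, which gives N = 4096.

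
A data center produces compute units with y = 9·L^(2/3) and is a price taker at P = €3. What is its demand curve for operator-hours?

MP_L = (2/3)·9·L^(-1/3) = 6·L^(-1/3).
Setting P·MP_L = w: 18·L^(-1/3) = w.
Solving for L: L^(-1/3) = w/18, so L = (18/w)^(3).

L(w) = 5832/w³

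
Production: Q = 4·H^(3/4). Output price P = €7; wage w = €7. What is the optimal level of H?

MP_H = (3/4)·4·H^(-1/4) = 3·H^(-1/4).
Profit maximization for a price taker requires P·MP_H = w: 7·3·H^(-1/4) = 7.
So H^(-1/4) = 1/3, which gives H = 81.

H* = 81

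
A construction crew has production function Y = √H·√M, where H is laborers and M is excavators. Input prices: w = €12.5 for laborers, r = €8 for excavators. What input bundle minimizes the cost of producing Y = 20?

H* = 16, M* = 25

Cost minimization requires the marginal rate of technical substitution to equal the input-price ratio: MP_H/MP_M = w/r.
Here MP_H/MP_M = (1/2)·(M/H)/(1/2) = (M/H). Setting this equal to 12.5/8 = 1.5625 gives M = 1.5625H.
Substituting into Y = 20: H^(1/2)·(1.5625H)^(1/2) = 20.
Solving, H = 16 and M = 25.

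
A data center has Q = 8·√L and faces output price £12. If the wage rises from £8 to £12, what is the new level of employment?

L* = 16

From P·MP_L = w with MP_L = 4·L^(-1/2), the labor demand is L(w) = (48/w)^(2).
At w = 8: L = 36. At w = 12: L = 16.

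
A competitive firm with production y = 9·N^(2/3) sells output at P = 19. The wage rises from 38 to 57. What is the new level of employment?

N* = 8

From P·MP_N = w with MP_N = 6·N^(-1/3), the labor demand is N(w) = (114/w)^(3).
At w = 38: N = 27. At w = 57: N = 8.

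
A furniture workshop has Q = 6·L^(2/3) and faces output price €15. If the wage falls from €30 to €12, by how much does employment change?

ΔL = 117

From P·MP_L = w with MP_L = 4·L^(-1/3), the labor demand is L(w) = (60/w)^(3).
At w = 30: L = 8. At w = 12: L = 125.
ΔL = 125 − 8 = 117.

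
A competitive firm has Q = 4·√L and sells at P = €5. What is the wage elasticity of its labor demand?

MP_L = (1/2)·4·L^(-1/2), so P·MP_L = w gives 10·L^(-1/2) = w.
Solving, L(w) = (10/w)^(2). This is a constant-elasticity form: L ∝ w^(−2), so ε = −2.

ε = -2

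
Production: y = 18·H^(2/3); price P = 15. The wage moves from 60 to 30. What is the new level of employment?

H* = 216

From P·MP_H = w with MP_H = 12·H^(-1/3), the labor demand is H(w) = (180/w)^(3).
At w = 60: H = 27. At w = 30: H = 216.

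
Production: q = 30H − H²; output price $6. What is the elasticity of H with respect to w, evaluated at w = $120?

ε = -2

From P·MP_H = w with MP_H = 30 − 2H, labor demand is H(w) = (30 − w/6)/2.
dH/dw = −1/(12) = -1/12.
At w = 120, H = 5, so ε = (dH/dw)·(w/H) = (-1/12)·(120/5) = -2.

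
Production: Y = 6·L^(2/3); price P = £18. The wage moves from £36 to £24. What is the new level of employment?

From P·MP_L = w with MP_L = 4·L^(-1/3), the labor demand is L(w) = (72/w)^(3).
At w = 36: L = 8. At w = 24: L = 27.

L* = 27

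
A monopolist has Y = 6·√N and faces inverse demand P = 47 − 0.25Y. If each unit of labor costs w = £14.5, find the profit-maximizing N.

N* = 36

Marginal revenue from the inverse demand is MR = 47 − 0.5Y.
The marginal product is MP_N = 3·N^(-1/2).
A monopolist hires until marginal revenue product equals the wage: MR·MP_N = w.
At N, Y = 6·√N. Substituting and solving: (47 − 3·√N)·3·N^(-1/2) = 14.5 gives N = 36.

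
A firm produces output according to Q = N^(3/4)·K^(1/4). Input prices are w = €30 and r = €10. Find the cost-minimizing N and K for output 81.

Cost minimization requires the marginal rate of technical substitution to equal the input-price ratio: MP_N/MP_K = w/r.
Here MP_N/MP_K = (3/4)·(K/N)/(1/4) = 3·(K/N). Setting this equal to 30/10 = 3 gives K = N.
Substituting into Q = 81: N^(3/4)·(N)^(1/4) = 81.
Solving, N = 81 and K = 81.

N* = 81, K* = 81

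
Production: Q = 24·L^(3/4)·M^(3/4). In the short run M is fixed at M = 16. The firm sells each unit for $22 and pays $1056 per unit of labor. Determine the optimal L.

L* = 81

With M = 16, MP_L = (3/4)·24·L^(-1/4)·16^(3/4) = 144·L^(-1/4).
Profit maximization for a price taker requires P·MP_L = w: 22·144·L^(-1/4) = 1056.
So L^(-1/4) = 1/3, which gives L = 81.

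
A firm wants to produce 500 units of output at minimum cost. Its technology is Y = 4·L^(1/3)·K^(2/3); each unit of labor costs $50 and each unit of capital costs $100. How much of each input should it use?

L* = 125, K* = 125

Cost minimization requires the marginal rate of technical substitution to equal the input-price ratio: MP_L/MP_K = w/r.
Here MP_L/MP_K = (1/3)·(K/L)/(2/3) = 0.5·(K/L). Setting this equal to 50/100 = 0.5 gives K = L.
Substituting into Y = 500: 4·L^(1/3)·(L)^(2/3) = 500.
Solving, L = 125 and K = 125.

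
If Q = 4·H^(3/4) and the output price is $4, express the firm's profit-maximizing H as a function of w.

H(w) = 20736/w^(4)

MP_H = (3/4)·4·H^(-1/4) = 3·H^(-1/4).
Setting P·MP_H = w: 12·H^(-1/4) = w.
Solving for H: H^(-1/4) = w/12, so H = (12/w)^(4).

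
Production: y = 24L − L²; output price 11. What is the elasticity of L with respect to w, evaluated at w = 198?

From P·MP_L = w with MP_L = 24 − 2L, labor demand is L(w) = (24 − w/11)/2.
dL/dw = −1/(22) = -1/22.
At w = 198, L = 3, so ε = (dL/dw)·(w/L) = (-1/22)·(198/3) = -3.

ε = -3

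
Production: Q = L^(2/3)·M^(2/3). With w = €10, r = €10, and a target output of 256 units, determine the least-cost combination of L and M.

L* = 64, M* = 64

Cost minimization requires the marginal rate of technical substitution to equal the input-price ratio: MP_L/MP_M = w/r.
Here MP_L/MP_M = (2/3)·(M/L)/(2/3) = (M/L). Setting this equal to 10/10 = 1 gives M = L.
Substituting into Q = 256: L^(2/3)·(L)^(2/3) = 256.
Solving, L = 64 and M = 64.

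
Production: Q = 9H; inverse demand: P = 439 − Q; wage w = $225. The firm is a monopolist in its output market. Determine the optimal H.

Marginal revenue from the inverse demand is MR = 439 − 2Q.
The marginal product is MP_H = 9.
A monopolist hires until marginal revenue product equals the wage: MR·MP_H = w.
(439 − 18H)·9 = 225, so H = 23.

H* = 23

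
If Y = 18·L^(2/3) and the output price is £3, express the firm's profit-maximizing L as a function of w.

MP_L = (2/3)·18·L^(-1/3) = 12·L^(-1/3).
Setting P·MP_L = w: 36·L^(-1/3) = w.
Solving for L: L^(-1/3) = w/36, so L = (36/w)^(3).

L(w) = 46656/w³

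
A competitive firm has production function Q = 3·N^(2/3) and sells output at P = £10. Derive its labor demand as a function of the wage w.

MP_N = (2/3)·3·N^(-1/3) = 2·N^(-1/3).
Setting P·MP_N = w: 20·N^(-1/3) = w.
Solving for N: N^(-1/3) = w/20, so N = (20/w)^(3).

N(w) = 8000/w³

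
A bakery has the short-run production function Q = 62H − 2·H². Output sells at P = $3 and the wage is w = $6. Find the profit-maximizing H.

H* = 15

The marginal product of H is MP_H = 62 − 4H.
A price-taking firm hires until the value of the marginal product equals the wage: P·MP_H = w, so 3·(62 − 4H) = 6.
Then 62 − 4H = 2, giving H = 15.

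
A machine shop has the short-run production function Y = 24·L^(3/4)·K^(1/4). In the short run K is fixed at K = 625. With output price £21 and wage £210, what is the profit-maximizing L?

L* = 6561

With K = 625, MP_L = (3/4)·24·L^(-1/4)·625^(1/4) = 90·L^(-1/4).
Profit maximization for a price taker requires P·MP_L = w: 21·90·L^(-1/4) = 210.
So L^(-1/4) = 1/9, which gives L = 6561.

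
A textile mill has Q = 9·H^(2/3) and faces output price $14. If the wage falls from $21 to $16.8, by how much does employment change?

From P·MP_H = w with MP_H = 6·H^(-1/3), the labor demand is H(w) = (84/w)^(3).
At w = 21: H = 64. At w = 16.8: H = 125.
ΔH = 125 − 64 = 61.

ΔH = 61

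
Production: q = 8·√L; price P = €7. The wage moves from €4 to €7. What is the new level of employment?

L* = 16

From P·MP_L = w with MP_L = 4·L^(-1/2), the labor demand is L(w) = (28/w)^(2).
At w = 4: L = 49. At w = 7: L = 16.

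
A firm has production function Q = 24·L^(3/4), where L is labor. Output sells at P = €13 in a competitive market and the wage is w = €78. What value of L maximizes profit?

MP_L = (3/4)·24·L^(-1/4) = 18·L^(-1/4).
Profit maximization for a price taker requires P·MP_L = w: 13·18·L^(-1/4) = 78.
So L^(-1/4) = 1/3, which gives L = 81.

L* = 81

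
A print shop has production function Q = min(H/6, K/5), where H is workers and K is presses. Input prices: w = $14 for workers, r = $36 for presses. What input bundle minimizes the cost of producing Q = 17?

With a fixed-proportions technology, the cost-minimizing bundle uses no slack in either input: H/6 = K/5 = Q.
So H = 6·17 = 102 and K = 5·17 = 85.

H* = 102, K* = 85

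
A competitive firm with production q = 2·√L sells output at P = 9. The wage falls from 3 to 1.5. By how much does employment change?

ΔL = 27

From P·MP_L = w with MP_L = L^(-1/2), the labor demand is L(w) = (9/w)^(2).
At w = 3: L = 9. At w = 1.5: L = 36.
ΔL = 36 − 9 = 27.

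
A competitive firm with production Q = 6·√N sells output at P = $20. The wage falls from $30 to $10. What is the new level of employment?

From P·MP_N = w with MP_N = 3·N^(-1/2), the labor demand is N(w) = (60/w)^(2).
At w = 30: N = 4. At w = 10: N = 36.

N* = 36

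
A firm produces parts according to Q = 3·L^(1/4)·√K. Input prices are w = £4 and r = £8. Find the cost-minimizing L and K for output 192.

L* = 256, K* = 256

Cost minimization requires the marginal rate of technical substitution to equal the input-price ratio: MP_L/MP_K = w/r.
Here MP_L/MP_K = (1/4)·(K/L)/(1/2) = 0.5·(K/L). Setting this equal to 4/8 = 0.5 gives K = L.
Substituting into Q = 192: 3·L^(1/4)·(L)^(1/2) = 192.
Solving, L = 256 and K = 256.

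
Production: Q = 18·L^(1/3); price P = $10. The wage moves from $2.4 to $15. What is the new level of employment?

L* = 8

From P·MP_L = w with MP_L = 6·L^(-2/3), the labor demand is L(w) = (60/w)^(3/2).
At w = 2.4: L = 125. At w = 15: L = 8.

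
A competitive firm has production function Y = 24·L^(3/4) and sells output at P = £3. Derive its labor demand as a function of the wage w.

MP_L = (3/4)·24·L^(-1/4) = 18·L^(-1/4).
Setting P·MP_L = w: 54·L^(-1/4) = w.
Solving for L: L^(-1/4) = w/54, so L = (54/w)^(4).

L(w) = 8503056/w^(4)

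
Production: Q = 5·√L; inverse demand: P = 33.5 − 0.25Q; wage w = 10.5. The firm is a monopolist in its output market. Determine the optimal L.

Marginal revenue from the inverse demand is MR = 33.5 − 0.5Q.
The marginal product is MP_L = 2.5·L^(-1/2).
A monopolist hires until marginal revenue product equals the wage: MR·MP_L = w.
At L, Q = 5·√L. Substituting and solving: (33.5 − 2.5·√L)·2.5·L^(-1/2) = 10.5 gives L = 25.

L* = 25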